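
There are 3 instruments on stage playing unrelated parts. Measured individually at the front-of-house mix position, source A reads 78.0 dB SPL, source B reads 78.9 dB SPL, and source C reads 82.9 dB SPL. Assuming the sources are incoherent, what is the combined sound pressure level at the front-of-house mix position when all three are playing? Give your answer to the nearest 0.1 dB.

Add the sources as powers (linear), then convert back to dB:
L_total = 10·log₁₀(10^(78.0/10) + 10^(78.9/10) + 10^(82.9/10)) = 10·log₁₀(335700000) = 85.3 dB SPL.

85.3 dB SPL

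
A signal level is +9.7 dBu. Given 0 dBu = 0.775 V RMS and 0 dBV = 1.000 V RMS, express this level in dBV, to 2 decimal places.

+7.49 dBV

The offset between the scales is 20·log₁₀(0.775/1.000) = −2.214 dB.
So dBV = +9.7 − 2.214 = +7.49 dBV.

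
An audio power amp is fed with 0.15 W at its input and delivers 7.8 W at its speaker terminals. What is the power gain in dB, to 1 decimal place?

17.2 dB

For a power ratio, dB = 10·log₁₀(P₂/P₁).
10·log₁₀(7.8/0.15) = 10·log₁₀(52.00) = 17.2 dB.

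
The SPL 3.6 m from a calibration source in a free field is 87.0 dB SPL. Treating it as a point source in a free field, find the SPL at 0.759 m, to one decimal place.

100.5 dB SPL

Inverse-square spreading gives ΔL = −20·log₁₀(d₂/d₁).
ΔL = −20·log₁₀(0.759/3.6) = 13.52 dB, so L₂ = 87.0 + (13.52) = 100.5 dB SPL.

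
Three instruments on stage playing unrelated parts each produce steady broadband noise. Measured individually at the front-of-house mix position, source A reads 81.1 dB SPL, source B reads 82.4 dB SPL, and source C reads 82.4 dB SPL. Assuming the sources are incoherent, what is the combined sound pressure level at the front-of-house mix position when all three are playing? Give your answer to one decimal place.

86.8 dB SPL

Add the sources as powers (linear), then convert back to dB:
L_total = 10·log₁₀(10^(81.1/10) + 10^(82.4/10) + 10^(82.4/10)) = 10·log₁₀(476400000) = 86.8 dB SPL.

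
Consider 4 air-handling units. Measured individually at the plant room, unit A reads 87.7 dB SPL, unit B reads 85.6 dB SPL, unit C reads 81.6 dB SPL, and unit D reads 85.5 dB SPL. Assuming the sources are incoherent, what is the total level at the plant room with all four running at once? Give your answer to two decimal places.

Add the sources as powers (linear), then convert back to dB:
L_total = 10·log₁₀(10^(87.7/10) + 10^(85.6/10) + 10^(81.6/10) + 10^(85.5/10)) = 10·log₁₀(1451000000) = 91.62 dB SPL.

91.62 dB SPL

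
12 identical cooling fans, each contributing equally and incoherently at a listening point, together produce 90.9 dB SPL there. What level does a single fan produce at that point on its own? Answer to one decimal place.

80.1 dB SPL

12 equal incoherent sources add 10·log₁₀(12) = 10.79 dB over one source.
L_one = 90.9 − 10.79 = 80.1 dB SPL.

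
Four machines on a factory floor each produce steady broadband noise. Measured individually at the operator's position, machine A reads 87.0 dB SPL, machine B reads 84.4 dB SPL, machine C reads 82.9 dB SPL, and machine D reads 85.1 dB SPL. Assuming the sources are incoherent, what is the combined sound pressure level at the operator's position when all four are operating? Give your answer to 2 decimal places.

91.12 dB SPL

Incoherent sources sum as intensities:
L_total = 10·log₁₀(10^(87.0/10) + 10^(84.4/10) + 10^(82.9/10) + 10^(85.1/10)) = 10·log₁₀(1295000000) = 91.12 dB SPL.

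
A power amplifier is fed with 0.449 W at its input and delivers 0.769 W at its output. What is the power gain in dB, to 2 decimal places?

Power is a power quantity, so gain = 10·log₁₀(P_out/P_in).
10·log₁₀(0.769/0.449) = 10·log₁₀(1.713) = 2.34 dB.

2.34 dB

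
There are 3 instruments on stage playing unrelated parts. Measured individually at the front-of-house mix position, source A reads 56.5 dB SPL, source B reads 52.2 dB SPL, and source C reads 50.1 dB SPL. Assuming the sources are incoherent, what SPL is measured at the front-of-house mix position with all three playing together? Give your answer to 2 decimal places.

58.54 dB SPL

Add the sources as powers (linear), then convert back to dB:
L_total = 10·log₁₀(10^(56.5/10) + 10^(52.2/10) + 10^(50.1/10)) = 10·log₁₀(715000) = 58.54 dB SPL.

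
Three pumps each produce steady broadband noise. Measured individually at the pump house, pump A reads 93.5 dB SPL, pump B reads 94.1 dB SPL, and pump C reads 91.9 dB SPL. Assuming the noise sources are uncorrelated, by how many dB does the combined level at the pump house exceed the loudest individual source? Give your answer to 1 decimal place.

Uncorrelated sources add in intensity (power), not in dB.
L_total = 10·log₁₀(10^(93.5/10) + 10^(94.1/10) + 10^(91.9/10)) = 98.03 dB SPL.
Excess over the loudest (94.1 dB): 98.03 − 94.1 = 3.9 dB.

3.9 dB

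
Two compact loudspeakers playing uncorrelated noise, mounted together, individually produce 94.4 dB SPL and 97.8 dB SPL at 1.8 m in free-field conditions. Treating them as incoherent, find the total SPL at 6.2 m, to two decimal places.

Combined at 1.8 m: 10·log₁₀(10^(94.4/10)+10^(97.8/10)) = 99.435 dB SPL.
Then apply −20·log₁₀(6.2/1.8) = -10.742 dB → 88.69 dB SPL.

88.69 dB SPL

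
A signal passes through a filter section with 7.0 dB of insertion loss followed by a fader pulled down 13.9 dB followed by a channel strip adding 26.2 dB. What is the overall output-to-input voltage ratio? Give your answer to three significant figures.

Net gain = (−7.0) + (−13.9) + 26.2 = 5.3 dB.
Voltage ratio = 10^(5.3/20) = 1.84.

1.84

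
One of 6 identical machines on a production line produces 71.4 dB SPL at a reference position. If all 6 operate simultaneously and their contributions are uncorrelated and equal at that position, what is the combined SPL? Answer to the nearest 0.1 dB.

6 equal incoherent sources raise the level by 10·log₁₀(6) = 7.78 dB.
L_total = 71.4 + 7.78 = 79.2 dB SPL.

79.2 dB SPL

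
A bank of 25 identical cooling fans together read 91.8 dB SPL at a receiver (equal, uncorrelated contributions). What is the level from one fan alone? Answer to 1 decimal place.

25 equal incoherent sources add 10·log₁₀(25) = 13.98 dB over one source.
L_one = 91.8 − 13.98 = 77.8 dB SPL.

77.8 dB SPL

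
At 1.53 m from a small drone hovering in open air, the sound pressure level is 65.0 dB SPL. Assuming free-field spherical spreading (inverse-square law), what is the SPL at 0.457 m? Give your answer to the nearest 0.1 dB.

For a point source in a free field, ΔL = −20·log₁₀(d₂/d₁).
ΔL = −20·log₁₀(0.457/1.53) = 10.50 dB, so L₂ = 65.0 + (10.50) = 75.5 dB SPL.

75.5 dB SPL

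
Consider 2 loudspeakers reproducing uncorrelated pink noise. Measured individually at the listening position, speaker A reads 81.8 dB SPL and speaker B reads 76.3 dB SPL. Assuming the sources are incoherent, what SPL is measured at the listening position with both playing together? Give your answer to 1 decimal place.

Uncorrelated sources add in intensity (power), not in dB.
L_total = 10·log₁₀(10^(81.8/10) + 10^(76.3/10)) = 10·log₁₀(194000000) = 82.9 dB SPL.

82.9 dB SPL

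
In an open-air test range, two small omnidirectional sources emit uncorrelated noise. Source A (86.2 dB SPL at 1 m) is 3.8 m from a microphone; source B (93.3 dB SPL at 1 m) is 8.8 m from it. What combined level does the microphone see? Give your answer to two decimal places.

At the listener: L_A = 86.2 − 20·log₁₀(3.8) = 74.604 dB; L_B = 93.3 − 20·log₁₀(8.8) = 74.410 dB.
Combined: 10·log₁₀(10^(74.604/10)+10^(74.410/10)) = 77.52 dB SPL.

77.52 dB SPL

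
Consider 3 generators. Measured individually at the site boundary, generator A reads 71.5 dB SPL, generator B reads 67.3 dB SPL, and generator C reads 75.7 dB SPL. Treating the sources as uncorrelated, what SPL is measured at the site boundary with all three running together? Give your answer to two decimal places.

Add the sources as powers (linear), then convert back to dB:
L_total = 10·log₁₀(10^(71.5/10) + 10^(67.3/10) + 10^(75.7/10)) = 10·log₁₀(56650000) = 77.53 dB SPL.

77.53 dB SPL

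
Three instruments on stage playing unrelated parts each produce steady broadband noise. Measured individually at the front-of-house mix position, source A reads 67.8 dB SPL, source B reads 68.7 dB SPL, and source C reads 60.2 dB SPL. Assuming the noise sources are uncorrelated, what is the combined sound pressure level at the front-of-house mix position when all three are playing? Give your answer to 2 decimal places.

71.61 dB SPL

Add the sources as powers (linear), then convert back to dB:
L_total = 10·log₁₀(10^(67.8/10) + 10^(68.7/10) + 10^(60.2/10)) = 10·log₁₀(14490000) = 71.61 dB SPL.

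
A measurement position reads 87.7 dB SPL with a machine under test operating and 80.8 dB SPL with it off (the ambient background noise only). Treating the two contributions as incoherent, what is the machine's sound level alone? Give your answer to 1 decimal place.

Remove the background by subtracting linear intensities:
L_src = 10·log₁₀(10^(87.7/10) − 10^(80.8/10)) = 10·log₁₀(468600000) = 86.7 dB SPL.

86.7 dB SPL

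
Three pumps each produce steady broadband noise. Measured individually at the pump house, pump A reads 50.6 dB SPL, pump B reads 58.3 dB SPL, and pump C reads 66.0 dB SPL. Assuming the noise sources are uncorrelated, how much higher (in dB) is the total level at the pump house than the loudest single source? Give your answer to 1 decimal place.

Incoherent sources sum as intensities:
L_total = 10·log₁₀(10^(50.6/10) + 10^(58.3/10) + 10^(66.0/10)) = 66.79 dB SPL.
Excess over the loudest (66.0 dB): 66.79 − 66.0 = 0.8 dB.

0.8 dB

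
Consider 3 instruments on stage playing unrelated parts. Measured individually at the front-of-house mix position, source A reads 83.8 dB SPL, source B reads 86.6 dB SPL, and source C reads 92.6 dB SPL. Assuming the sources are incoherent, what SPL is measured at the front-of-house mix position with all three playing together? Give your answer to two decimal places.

Uncorrelated sources add in intensity (power), not in dB.
L_total = 10·log₁₀(10^(83.8/10) + 10^(86.6/10) + 10^(92.6/10)) = 10·log₁₀(2517000000) = 94.01 dB SPL.

94.01 dB SPL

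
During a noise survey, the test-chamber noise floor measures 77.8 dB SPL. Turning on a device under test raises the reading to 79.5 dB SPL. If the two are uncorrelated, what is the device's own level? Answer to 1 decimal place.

Background correction is a power subtraction:
L_src = 10·log₁₀(10^(79.5/10) − 10^(77.8/10)) = 10·log₁₀(28870000) = 74.6 dB SPL.

74.6 dB SPL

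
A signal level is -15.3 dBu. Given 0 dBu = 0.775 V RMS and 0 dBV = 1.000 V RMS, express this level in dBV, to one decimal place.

The offset between the scales is 20·log₁₀(0.775/1.000) = −2.214 dB.
So dBV = -15.3 − 2.214 = -17.5 dBV.

-17.5 dBV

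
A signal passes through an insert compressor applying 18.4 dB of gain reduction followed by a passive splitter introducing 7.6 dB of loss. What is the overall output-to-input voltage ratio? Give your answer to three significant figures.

0.0501

Net gain = (−18.4) + (−7.6) = -26.0 dB.
Voltage ratio = 10^(-26.0/20) = 0.0501.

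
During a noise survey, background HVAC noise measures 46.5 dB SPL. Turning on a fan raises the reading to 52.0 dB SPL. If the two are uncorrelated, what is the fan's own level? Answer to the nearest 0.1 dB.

50.6 dB SPL

Subtract intensities: L_src = 10·log₁₀(10^(L_total/10) − 10^(L_bg/10)).
L_src = 10·log₁₀(10^(52.0/10) − 10^(46.5/10)) = 10·log₁₀(113800) = 50.6 dB SPL.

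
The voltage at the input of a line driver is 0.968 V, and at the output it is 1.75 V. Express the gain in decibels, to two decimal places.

Voltage ratio → dB uses the 20·log₁₀ form:
20·log₁₀(1.75/0.968) = 20·log₁₀(1.808) = 5.14 dB.

5.14 dB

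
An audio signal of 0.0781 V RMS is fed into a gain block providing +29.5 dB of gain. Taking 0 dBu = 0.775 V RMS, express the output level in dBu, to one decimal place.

+9.6 dBu

Input level: 20·log₁₀(0.0781/0.775) = -19.93 dBu.
Output: -19.93 + 29.5 = +9.6 dBu.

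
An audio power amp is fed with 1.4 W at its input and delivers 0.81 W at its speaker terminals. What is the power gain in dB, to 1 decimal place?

Power is a power quantity, so gain = 10·log₁₀(P_out/P_in).
10·log₁₀(0.81/1.4) = 10·log₁₀(0.5786) = -2.4 dB.

-2.4 dB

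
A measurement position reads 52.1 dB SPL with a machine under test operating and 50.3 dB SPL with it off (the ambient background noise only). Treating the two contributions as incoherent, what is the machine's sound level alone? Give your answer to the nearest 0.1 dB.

47.4 dB SPL

Background correction is a power subtraction:
L_src = 10·log₁₀(10^(52.1/10) − 10^(50.3/10)) = 10·log₁₀(55030) = 47.4 dB SPL.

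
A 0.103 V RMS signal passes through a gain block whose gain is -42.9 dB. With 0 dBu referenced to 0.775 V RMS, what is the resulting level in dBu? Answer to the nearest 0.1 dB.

Input level: 20·log₁₀(0.103/0.775) = -17.53 dBu.
Output: -17.53 − 42.9 = -60.4 dBu.

-60.4 dBu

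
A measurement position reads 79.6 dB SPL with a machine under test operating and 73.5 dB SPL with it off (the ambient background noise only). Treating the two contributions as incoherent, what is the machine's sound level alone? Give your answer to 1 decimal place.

78.4 dB SPL

Background correction is a power subtraction:
L_src = 10·log₁₀(10^(79.6/10) − 10^(73.5/10)) = 10·log₁₀(68810000) = 78.4 dB SPL.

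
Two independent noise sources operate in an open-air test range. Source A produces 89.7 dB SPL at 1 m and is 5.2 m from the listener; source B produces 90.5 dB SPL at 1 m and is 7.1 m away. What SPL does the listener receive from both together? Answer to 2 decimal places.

77.54 dB SPL

At the listener: L_A = 89.7 − 20·log₁₀(5.2) = 75.380 dB; L_B = 90.5 − 20·log₁₀(7.1) = 73.475 dB.
Combined: 10·log₁₀(10^(75.380/10)+10^(73.475/10)) = 77.54 dB SPL.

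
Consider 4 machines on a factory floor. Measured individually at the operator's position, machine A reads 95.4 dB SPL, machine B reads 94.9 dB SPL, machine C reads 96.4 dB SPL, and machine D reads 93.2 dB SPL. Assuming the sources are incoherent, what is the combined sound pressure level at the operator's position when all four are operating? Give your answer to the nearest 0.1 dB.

Add the sources as powers (linear), then convert back to dB:
L_total = 10·log₁₀(10^(95.4/10) + 10^(94.9/10) + 10^(96.4/10) + 10^(93.2/10)) = 10·log₁₀(13012000000) = 101.1 dB SPL.

101.1 dB SPL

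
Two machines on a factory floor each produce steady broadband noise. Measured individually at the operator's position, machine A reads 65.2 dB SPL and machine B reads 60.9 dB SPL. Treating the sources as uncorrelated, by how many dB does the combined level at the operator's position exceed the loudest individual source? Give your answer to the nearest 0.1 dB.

Incoherent sources sum as intensities:
L_total = 10·log₁₀(10^(65.2/10) + 10^(60.9/10)) = 66.57 dB SPL.
Excess over the loudest (65.2 dB): 66.57 − 65.2 = 1.4 dB.

1.4 dB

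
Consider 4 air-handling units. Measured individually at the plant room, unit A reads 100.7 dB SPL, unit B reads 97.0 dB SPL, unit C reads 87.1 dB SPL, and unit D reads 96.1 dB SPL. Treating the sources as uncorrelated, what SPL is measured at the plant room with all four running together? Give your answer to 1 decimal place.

103.3 dB SPL

Uncorrelated sources add in intensity (power), not in dB.
L_total = 10·log₁₀(10^(100.7/10) + 10^(97.0/10) + 10^(87.1/10) + 10^(96.1/10)) = 10·log₁₀(21348000000) = 103.3 dB SPL.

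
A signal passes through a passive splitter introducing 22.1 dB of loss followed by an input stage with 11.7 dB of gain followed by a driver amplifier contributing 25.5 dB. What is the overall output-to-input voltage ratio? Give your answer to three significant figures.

5.69

Net gain = (−22.1) + 11.7 + 25.5 = 15.1 dB.
Voltage ratio = 10^(15.1/20) = 5.69.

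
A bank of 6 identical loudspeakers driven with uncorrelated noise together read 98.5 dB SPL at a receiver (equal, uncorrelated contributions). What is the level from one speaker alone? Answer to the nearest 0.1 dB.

6 equal incoherent sources add 10·log₁₀(6) = 7.78 dB over one source.
L_one = 98.5 − 7.78 = 90.7 dB SPL.

90.7 dB SPL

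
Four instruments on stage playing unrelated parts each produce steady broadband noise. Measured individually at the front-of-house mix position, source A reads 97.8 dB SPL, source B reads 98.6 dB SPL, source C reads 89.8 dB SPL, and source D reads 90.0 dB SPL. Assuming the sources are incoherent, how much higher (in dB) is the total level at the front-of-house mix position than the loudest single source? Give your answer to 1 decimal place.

Add the sources as powers (linear), then convert back to dB:
L_total = 10·log₁₀(10^(97.8/10) + 10^(98.6/10) + 10^(89.8/10) + 10^(90.0/10)) = 101.83 dB SPL.
Excess over the loudest (98.6 dB): 101.83 − 98.6 = 3.2 dB.

3.2 dB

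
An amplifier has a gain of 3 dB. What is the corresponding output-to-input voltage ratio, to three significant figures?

1.41

Voltage ratio = 10^(dB/20).
10^(3/20) = 10^(0.1500) = 1.41.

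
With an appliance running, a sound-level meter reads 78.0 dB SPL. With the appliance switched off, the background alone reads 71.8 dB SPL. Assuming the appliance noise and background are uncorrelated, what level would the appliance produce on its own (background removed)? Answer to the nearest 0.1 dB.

76.8 dB SPL

Background correction is a power subtraction:
L_src = 10·log₁₀(10^(78.0/10) − 10^(71.8/10)) = 10·log₁₀(47960000) = 76.8 dB SPL.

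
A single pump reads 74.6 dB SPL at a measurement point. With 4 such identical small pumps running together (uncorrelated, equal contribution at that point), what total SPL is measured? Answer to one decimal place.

4 equal incoherent sources raise the level by 10·log₁₀(4) = 6.02 dB.
L_total = 74.6 + 6.02 = 80.6 dB SPL.

80.6 dB SPL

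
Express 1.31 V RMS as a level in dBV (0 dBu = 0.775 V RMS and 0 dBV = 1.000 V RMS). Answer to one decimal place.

dBV = 20·log₁₀(V / 1.000 V).
20·log₁₀(1.31/1.000) = +2.3 dBV.

+2.3 dBV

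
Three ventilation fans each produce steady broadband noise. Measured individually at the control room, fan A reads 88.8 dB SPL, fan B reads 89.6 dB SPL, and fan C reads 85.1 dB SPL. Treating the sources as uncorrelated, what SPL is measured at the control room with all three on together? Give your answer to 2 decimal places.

93.00 dB SPL

Uncorrelated sources add in intensity (power), not in dB.
L_total = 10·log₁₀(10^(88.8/10) + 10^(89.6/10) + 10^(85.1/10)) = 10·log₁₀(1994000000) = 93.00 dB SPL.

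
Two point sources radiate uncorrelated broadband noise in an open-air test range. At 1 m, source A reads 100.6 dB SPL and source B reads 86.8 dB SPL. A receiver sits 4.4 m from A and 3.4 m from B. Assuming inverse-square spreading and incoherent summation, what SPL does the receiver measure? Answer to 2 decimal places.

88.02 dB SPL

At the listener: L_A = 100.6 − 20·log₁₀(4.4) = 87.731 dB; L_B = 86.8 − 20·log₁₀(3.4) = 76.170 dB.
Combined: 10·log₁₀(10^(87.731/10)+10^(76.170/10)) = 88.02 dB SPL.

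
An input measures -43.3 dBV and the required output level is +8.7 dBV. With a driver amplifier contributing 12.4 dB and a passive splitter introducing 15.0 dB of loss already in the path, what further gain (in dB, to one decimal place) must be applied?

The required make-up gain is the shortfall in the dB sum.
G = +8.7 − (-43.3) − 12.4 + 15.0 = 54.6 dB.

54.6 dB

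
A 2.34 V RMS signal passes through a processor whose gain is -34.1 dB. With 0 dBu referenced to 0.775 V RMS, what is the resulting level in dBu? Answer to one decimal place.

-24.5 dBu

Input level: 20·log₁₀(2.34/0.775) = 9.60 dBu.
Output: 9.60 − 34.1 = -24.5 dBu.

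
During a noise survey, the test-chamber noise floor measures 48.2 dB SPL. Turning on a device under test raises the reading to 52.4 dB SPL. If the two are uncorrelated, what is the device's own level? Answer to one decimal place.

Remove the background by subtracting linear intensities:
L_src = 10·log₁₀(10^(52.4/10) − 10^(48.2/10)) = 10·log₁₀(107700) = 50.3 dB SPL.

50.3 dB SPL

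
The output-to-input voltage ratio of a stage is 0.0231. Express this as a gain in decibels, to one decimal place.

For a voltage ratio, dB = 20·log₁₀(V₂/V₁).
20·log₁₀(0.0231) = -32.7 dB.

-32.7 dB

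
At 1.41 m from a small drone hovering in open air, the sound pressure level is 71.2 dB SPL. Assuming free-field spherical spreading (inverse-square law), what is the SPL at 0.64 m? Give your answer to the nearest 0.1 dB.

78.1 dB SPL

Free-field point source: level drops by 20·log₁₀ of the distance ratio.
ΔL = −20·log₁₀(0.64/1.41) = 6.86 dB, so L₂ = 71.2 + (6.86) = 78.1 dB SPL.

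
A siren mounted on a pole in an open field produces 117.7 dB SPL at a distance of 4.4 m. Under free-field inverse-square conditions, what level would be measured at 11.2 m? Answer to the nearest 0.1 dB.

For a point source in a free field, ΔL = −20·log₁₀(d₂/d₁).
ΔL = −20·log₁₀(11.2/4.4) = -8.12 dB, so L₂ = 117.7 + (-8.12) = 109.6 dB SPL.

109.6 dB SPL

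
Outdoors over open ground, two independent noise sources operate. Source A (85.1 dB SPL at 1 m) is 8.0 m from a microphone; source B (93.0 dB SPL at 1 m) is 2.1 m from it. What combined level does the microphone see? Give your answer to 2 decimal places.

86.60 dB SPL

At the listener: L_A = 85.1 − 20·log₁₀(8.0) = 67.038 dB; L_B = 93.0 − 20·log₁₀(2.1) = 86.556 dB.
Combined: 10·log₁₀(10^(67.038/10)+10^(86.556/10)) = 86.60 dB SPL.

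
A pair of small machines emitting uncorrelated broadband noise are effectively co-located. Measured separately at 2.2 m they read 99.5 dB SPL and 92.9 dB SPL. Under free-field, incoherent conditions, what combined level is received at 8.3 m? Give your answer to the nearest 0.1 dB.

88.8 dB SPL

Combined at 2.2 m: 10·log₁₀(10^(99.5/10)+10^(92.9/10)) = 100.36 dB SPL.
Then apply −20·log₁₀(8.3/2.2) = -11.53 dB → 88.8 dB SPL.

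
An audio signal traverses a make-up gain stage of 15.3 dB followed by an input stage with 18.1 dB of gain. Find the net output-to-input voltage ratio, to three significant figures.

Net gain = 15.3 + 18.1 = 33.4 dB.
Voltage ratio = 10^(33.4/20) = 46.8.

46.8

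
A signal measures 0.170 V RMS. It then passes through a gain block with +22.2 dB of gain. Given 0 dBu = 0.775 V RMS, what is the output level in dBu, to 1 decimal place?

+9.0 dBu

Input level: 20·log₁₀(0.170/0.775) = -13.18 dBu.
Output: -13.18 + 22.2 = +9.0 dBu.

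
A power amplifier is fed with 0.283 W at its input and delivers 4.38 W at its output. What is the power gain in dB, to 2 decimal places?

Power ratio → dB uses the 10·log₁₀ form:
10·log₁₀(4.38/0.283) = 10·log₁₀(15.48) = 11.90 dB.

11.90 dB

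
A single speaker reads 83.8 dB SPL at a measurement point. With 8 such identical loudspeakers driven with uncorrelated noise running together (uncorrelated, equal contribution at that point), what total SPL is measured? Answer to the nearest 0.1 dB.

92.8 dB SPL

8 equal incoherent sources raise the level by 10·log₁₀(8) = 9.03 dB.
L_total = 83.8 + 9.03 = 92.8 dB SPL.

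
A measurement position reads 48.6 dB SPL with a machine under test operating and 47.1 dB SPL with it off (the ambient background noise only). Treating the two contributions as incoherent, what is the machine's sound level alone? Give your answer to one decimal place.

Background correction is a power subtraction:
L_src = 10·log₁₀(10^(48.6/10) − 10^(47.1/10)) = 10·log₁₀(21160) = 43.3 dB SPL.

43.3 dB SPL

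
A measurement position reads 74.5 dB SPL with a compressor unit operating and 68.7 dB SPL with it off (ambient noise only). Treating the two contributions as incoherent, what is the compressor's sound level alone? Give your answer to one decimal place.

Background correction is a power subtraction:
L_src = 10·log₁₀(10^(74.5/10) − 10^(68.7/10)) = 10·log₁₀(20770000) = 73.2 dB SPL.

73.2 dB SPL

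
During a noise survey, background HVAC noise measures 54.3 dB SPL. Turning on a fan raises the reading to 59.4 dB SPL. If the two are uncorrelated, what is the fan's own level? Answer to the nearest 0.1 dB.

Remove the background by subtracting linear intensities:
L_src = 10·log₁₀(10^(59.4/10) − 10^(54.3/10)) = 10·log₁₀(601800) = 57.8 dB SPL.

57.8 dB SPL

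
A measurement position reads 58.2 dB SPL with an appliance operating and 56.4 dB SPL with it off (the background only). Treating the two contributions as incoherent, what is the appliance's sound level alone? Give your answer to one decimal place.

53.5 dB SPL

Subtract intensities: L_src = 10·log₁₀(10^(L_total/10) − 10^(L_bg/10)).
L_src = 10·log₁₀(10^(58.2/10) − 10^(56.4/10)) = 10·log₁₀(224200) = 53.5 dB SPL.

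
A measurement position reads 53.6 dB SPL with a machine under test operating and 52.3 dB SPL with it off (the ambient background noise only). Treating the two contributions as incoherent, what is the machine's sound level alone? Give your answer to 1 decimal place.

47.7 dB SPL

Background correction is a power subtraction:
L_src = 10·log₁₀(10^(53.6/10) − 10^(52.3/10)) = 10·log₁₀(59260) = 47.7 dB SPL.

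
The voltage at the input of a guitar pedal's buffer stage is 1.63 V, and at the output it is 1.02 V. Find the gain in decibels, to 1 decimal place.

Voltage ratio → dB uses the 20·log₁₀ form:
20·log₁₀(1.02/1.63) = 20·log₁₀(0.6258) = -4.1 dB.

-4.1 dB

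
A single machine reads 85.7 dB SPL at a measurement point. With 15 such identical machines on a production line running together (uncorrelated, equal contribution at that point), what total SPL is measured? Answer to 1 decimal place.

15 equal incoherent sources raise the level by 10·log₁₀(15) = 11.76 dB.
L_total = 85.7 + 11.76 = 97.5 dB SPL.

97.5 dB SPL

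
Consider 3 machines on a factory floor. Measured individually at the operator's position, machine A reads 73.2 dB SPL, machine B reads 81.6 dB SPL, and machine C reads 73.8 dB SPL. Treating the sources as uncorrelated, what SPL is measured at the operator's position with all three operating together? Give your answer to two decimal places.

Uncorrelated sources add in intensity (power), not in dB.
L_total = 10·log₁₀(10^(73.2/10) + 10^(81.6/10) + 10^(73.8/10)) = 10·log₁₀(189400000) = 82.77 dB SPL.

82.77 dB SPL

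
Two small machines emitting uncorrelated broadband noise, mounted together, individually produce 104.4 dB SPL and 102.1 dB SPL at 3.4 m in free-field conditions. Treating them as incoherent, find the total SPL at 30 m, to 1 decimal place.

87.5 dB SPL

Combined at 3.4 m: 10·log₁₀(10^(104.4/10)+10^(102.1/10)) = 106.41 dB SPL.
Then apply −20·log₁₀(30/3.4) = -18.91 dB → 87.5 dB SPL.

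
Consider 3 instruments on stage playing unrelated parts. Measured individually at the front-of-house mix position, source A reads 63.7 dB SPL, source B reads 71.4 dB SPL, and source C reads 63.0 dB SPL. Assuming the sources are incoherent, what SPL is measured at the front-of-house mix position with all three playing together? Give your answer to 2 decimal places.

Incoherent sources sum as intensities:
L_total = 10·log₁₀(10^(63.7/10) + 10^(71.4/10) + 10^(63.0/10)) = 10·log₁₀(18140000) = 72.59 dB SPL.

72.59 dB SPL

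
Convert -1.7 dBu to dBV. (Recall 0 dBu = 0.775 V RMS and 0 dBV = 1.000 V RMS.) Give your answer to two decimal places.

The offset between the scales is 20·log₁₀(0.775/1.000) = −2.214 dB.
So dBV = -1.7 − 2.214 = -3.91 dBV.

-3.91 dBV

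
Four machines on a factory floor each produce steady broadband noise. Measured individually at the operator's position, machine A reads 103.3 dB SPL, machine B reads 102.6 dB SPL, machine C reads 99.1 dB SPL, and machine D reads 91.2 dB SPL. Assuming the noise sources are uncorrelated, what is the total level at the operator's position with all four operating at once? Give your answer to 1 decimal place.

Incoherent sources sum as intensities:
L_total = 10·log₁₀(10^(103.3/10) + 10^(102.6/10) + 10^(99.1/10) + 10^(91.2/10)) = 10·log₁₀(49023000000) = 106.9 dB SPL.

106.9 dB SPL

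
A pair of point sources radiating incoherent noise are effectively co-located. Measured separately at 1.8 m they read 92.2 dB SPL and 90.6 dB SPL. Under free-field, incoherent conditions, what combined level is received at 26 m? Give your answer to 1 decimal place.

71.3 dB SPL

Combined at 1.8 m: 10·log₁₀(10^(92.2/10)+10^(90.6/10)) = 94.48 dB SPL.
Then apply −20·log₁₀(26/1.8) = -23.19 dB → 71.3 dB SPL.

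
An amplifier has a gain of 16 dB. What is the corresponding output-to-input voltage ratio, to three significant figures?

Voltage ratio = 10^(dB/20).
10^(16/20) = 10^(0.8000) = 6.31.

6.31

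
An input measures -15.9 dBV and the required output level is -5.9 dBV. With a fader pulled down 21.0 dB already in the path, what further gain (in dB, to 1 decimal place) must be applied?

31.0 dB

The required make-up gain is the shortfall in the dB sum.
G = -5.9 − (-15.9) + 21.0 = 31.0 dB.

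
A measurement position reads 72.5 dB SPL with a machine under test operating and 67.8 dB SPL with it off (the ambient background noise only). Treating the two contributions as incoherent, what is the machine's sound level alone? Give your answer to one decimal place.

70.7 dB SPL

Background correction is a power subtraction:
L_src = 10·log₁₀(10^(72.5/10) − 10^(67.8/10)) = 10·log₁₀(11760000) = 70.7 dB SPL.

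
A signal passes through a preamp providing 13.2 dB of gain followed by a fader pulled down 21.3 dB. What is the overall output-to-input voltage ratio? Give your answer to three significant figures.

Net gain = 13.2 + (−21.3) = -8.1 dB.
Voltage ratio = 10^(-8.1/20) = 0.394.

0.394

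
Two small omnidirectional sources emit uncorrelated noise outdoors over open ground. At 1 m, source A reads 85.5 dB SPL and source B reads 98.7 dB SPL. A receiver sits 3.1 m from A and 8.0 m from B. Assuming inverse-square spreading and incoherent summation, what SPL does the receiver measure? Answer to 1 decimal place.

81.8 dB SPL

At the listener: L_A = 85.5 − 20·log₁₀(3.1) = 75.67 dB; L_B = 98.7 − 20·log₁₀(8.0) = 80.64 dB.
Combined: 10·log₁₀(10^(75.67/10)+10^(80.64/10)) = 81.8 dB SPL.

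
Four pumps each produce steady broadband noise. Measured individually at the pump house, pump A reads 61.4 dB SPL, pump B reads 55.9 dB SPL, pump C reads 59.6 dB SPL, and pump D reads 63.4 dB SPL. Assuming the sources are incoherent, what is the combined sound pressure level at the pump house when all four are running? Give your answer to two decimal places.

Add the sources as powers (linear), then convert back to dB:
L_total = 10·log₁₀(10^(61.4/10) + 10^(55.9/10) + 10^(59.6/10) + 10^(63.4/10)) = 10·log₁₀(4869000) = 66.87 dB SPL.

66.87 dB SPL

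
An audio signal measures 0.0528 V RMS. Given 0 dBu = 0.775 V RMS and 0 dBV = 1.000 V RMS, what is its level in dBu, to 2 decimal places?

dBu = 20·log₁₀(V / 0.775 V).
20·log₁₀(0.0528/0.775) = -23.33 dBu.

-23.33 dBu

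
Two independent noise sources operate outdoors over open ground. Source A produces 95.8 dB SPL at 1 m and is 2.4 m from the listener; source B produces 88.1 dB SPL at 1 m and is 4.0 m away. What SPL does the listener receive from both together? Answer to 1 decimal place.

88.5 dB SPL

At the listener: L_A = 95.8 − 20·log₁₀(2.4) = 88.20 dB; L_B = 88.1 − 20·log₁₀(4.0) = 76.06 dB.
Combined: 10·log₁₀(10^(88.20/10)+10^(76.06/10)) = 88.5 dB SPL.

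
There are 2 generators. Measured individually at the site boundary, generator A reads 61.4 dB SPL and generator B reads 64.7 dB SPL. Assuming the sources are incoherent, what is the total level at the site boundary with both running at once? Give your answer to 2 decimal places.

66.37 dB SPL

Uncorrelated sources add in intensity (power), not in dB.
L_total = 10·log₁₀(10^(61.4/10) + 10^(64.7/10)) = 10·log₁₀(4332000) = 66.37 dB SPL.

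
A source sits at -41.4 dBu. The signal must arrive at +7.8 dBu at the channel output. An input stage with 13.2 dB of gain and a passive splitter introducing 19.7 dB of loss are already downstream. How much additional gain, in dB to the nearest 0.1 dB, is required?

The required make-up gain is the shortfall in the dB sum.
G = +7.8 − (-41.4) − 13.2 + 19.7 = 55.7 dB.

55.7 dB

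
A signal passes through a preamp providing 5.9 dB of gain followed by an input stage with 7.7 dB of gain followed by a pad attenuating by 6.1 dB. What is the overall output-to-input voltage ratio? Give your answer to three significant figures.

Net gain = 5.9 + 7.7 + (−6.1) = 7.5 dB.
Voltage ratio = 10^(7.5/20) = 2.37.

2.37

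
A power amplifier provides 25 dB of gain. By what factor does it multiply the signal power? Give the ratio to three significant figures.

Power ratio = 10^(dB/10).
10^(25/10) = 10^(2.500) = 316.

316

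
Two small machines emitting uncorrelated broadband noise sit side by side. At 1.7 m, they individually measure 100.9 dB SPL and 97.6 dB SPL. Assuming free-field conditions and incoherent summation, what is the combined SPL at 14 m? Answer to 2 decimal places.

84.25 dB SPL

Combined at 1.7 m: 10·log₁₀(10^(100.9/10)+10^(97.6/10)) = 102.566 dB SPL.
Then apply −20·log₁₀(14/1.7) = -18.314 dB → 84.25 dB SPL.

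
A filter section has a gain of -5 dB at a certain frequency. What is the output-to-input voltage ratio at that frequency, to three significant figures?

Voltage ratio = 10^(dB/20).
10^(-5/20) = 10^(-0.2500) = 0.562.

0.562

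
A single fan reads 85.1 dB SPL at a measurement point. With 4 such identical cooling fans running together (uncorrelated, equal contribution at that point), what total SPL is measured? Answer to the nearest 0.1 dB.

91.1 dB SPL

4 equal incoherent sources raise the level by 10·log₁₀(4) = 6.02 dB.
L_total = 85.1 + 6.02 = 91.1 dB SPL.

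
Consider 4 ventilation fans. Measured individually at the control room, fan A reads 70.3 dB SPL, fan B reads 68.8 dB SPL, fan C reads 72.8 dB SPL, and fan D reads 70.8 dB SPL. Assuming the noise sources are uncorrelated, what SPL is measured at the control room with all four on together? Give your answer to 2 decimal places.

Add the sources as powers (linear), then convert back to dB:
L_total = 10·log₁₀(10^(70.3/10) + 10^(68.8/10) + 10^(72.8/10) + 10^(70.8/10)) = 10·log₁₀(49380000) = 76.94 dB SPL.

76.94 dB SPL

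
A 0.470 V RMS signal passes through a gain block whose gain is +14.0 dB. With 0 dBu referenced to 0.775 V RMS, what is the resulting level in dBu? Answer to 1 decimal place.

Input level: 20·log₁₀(0.470/0.775) = -4.34 dBu.
Output: -4.34 + 14.0 = +9.7 dBu.

+9.7 dBu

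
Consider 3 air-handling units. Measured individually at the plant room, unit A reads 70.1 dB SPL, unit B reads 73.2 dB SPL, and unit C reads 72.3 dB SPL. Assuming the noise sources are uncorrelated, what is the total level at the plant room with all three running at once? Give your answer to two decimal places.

76.82 dB SPL

Incoherent sources sum as intensities:
L_total = 10·log₁₀(10^(70.1/10) + 10^(73.2/10) + 10^(72.3/10)) = 10·log₁₀(48110000) = 76.82 dB SPL.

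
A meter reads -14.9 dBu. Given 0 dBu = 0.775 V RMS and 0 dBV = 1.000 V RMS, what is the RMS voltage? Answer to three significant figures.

V = 0.775 V × 10^(-14.9/20).
= 0.775 × 0.1799 = 0.139 V.

0.139 V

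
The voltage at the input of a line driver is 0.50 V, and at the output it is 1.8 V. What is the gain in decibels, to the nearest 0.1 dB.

For a voltage ratio, dB = 20·log₁₀(V₂/V₁).
20·log₁₀(1.8/0.50) = 20·log₁₀(3.600) = 11.1 dB.

11.1 dB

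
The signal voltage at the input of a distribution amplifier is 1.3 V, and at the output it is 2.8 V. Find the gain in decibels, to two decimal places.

For a voltage ratio, dB = 20·log₁₀(V₂/V₁).
20·log₁₀(2.8/1.3) = 20·log₁₀(2.154) = 6.66 dB.

6.66 dB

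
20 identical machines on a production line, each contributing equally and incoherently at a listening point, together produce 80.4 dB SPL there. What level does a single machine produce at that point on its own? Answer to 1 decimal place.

20 equal incoherent sources add 10·log₁₀(20) = 13.01 dB over one source.
L_one = 80.4 − 13.01 = 67.4 dB SPL.

67.4 dB SPL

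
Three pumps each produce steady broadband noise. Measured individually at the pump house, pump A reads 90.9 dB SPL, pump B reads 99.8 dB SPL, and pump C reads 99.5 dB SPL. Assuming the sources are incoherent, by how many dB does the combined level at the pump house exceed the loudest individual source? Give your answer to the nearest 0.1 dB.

Uncorrelated sources add in intensity (power), not in dB.
L_total = 10·log₁₀(10^(90.9/10) + 10^(99.8/10) + 10^(99.5/10)) = 102.94 dB SPL.
Excess over the loudest (99.8 dB): 102.94 − 99.8 = 3.1 dB.

3.1 dB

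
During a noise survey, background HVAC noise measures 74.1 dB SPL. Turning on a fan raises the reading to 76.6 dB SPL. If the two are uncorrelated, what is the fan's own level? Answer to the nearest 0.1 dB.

73.0 dB SPL

Remove the background by subtracting linear intensities:
L_src = 10·log₁₀(10^(76.6/10) − 10^(74.1/10)) = 10·log₁₀(20000000) = 73.0 dB SPL.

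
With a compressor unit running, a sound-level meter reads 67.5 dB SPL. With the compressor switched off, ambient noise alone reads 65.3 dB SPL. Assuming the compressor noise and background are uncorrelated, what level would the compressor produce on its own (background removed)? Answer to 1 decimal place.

Remove the background by subtracting linear intensities:
L_src = 10·log₁₀(10^(67.5/10) − 10^(65.3/10)) = 10·log₁₀(2235000) = 63.5 dB SPL.

63.5 dB SPL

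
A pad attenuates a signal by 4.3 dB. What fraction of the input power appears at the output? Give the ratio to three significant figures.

0.372

Power ratio = 10^(dB/10).
10^(-4.3/10) = 10^(-0.4300) = 0.372.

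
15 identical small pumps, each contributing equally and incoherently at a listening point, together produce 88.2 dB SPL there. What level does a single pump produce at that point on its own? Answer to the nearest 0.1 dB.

15 equal incoherent sources add 10·log₁₀(15) = 11.76 dB over one source.
L_one = 88.2 − 11.76 = 76.4 dB SPL.

76.4 dB SPL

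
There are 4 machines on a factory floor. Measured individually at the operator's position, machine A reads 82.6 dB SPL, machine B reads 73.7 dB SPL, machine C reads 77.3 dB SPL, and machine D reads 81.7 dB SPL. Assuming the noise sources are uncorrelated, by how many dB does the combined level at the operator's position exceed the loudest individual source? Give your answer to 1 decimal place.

3.5 dB

Add the sources as powers (linear), then convert back to dB:
L_total = 10·log₁₀(10^(82.6/10) + 10^(73.7/10) + 10^(77.3/10) + 10^(81.7/10)) = 86.10 dB SPL.
Excess over the loudest (82.6 dB): 86.10 − 82.6 = 3.5 dB.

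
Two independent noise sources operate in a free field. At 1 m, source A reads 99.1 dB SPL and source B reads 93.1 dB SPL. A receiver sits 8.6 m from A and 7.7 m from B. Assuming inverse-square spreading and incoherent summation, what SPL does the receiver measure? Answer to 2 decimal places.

At the listener: L_A = 99.1 − 20·log₁₀(8.6) = 80.410 dB; L_B = 93.1 − 20·log₁₀(7.7) = 75.370 dB.
Combined: 10·log₁₀(10^(80.410/10)+10^(75.370/10)) = 81.59 dB SPL.

81.59 dB SPL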